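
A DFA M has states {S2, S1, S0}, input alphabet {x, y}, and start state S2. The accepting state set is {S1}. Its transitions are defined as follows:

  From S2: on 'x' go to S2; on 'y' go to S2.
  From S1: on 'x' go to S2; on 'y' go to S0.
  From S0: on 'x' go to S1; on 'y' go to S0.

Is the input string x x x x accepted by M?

Trace: S2 -x-> S2 -x-> S2 -x-> S2 -x-> S2
End state S2 is not accepting.

No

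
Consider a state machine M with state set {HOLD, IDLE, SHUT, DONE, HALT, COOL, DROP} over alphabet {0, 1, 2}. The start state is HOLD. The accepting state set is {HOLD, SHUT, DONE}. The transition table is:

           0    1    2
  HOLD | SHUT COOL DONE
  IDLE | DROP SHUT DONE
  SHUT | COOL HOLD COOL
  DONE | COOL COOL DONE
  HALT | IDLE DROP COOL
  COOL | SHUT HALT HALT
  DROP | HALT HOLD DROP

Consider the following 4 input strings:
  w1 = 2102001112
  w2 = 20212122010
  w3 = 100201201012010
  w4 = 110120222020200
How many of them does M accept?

w1: Trace: HOLD -2-> DONE -1-> COOL -0-> SHUT -2-> COOL -0-> SHUT -0-> COOL -1-> HALT -1-> DROP -1-> HOLD -2-> DONE  → end DONE, accepted
w2: Trace: HOLD -2-> DONE -0-> COOL -2-> HALT -1-> DROP -2-> DROP -1-> HOLD -2-> DONE -2-> DONE -0-> COOL -1-> HALT -0-> IDLE  → end IDLE, rejected
w3: Trace: HOLD -1-> COOL -0-> SHUT -0-> COOL -2-> HALT -0-> IDLE -1-> SHUT -2-> COOL -0-> SHUT -1-> HOLD -0-> SHUT -1-> HOLD -2-> DONE -0-> COOL -1-> HALT -0-> IDLE  → end IDLE, rejected
w4: Trace: HOLD -1-> COOL -1-> HALT -0-> IDLE -1-> SHUT -2-> COOL -0-> SHUT -2-> COOL -2-> HALT -2-> COOL -0-> SHUT -2-> COOL -0-> SHUT -2-> COOL -0-> SHUT -0-> COOL  → end COOL, rejected

1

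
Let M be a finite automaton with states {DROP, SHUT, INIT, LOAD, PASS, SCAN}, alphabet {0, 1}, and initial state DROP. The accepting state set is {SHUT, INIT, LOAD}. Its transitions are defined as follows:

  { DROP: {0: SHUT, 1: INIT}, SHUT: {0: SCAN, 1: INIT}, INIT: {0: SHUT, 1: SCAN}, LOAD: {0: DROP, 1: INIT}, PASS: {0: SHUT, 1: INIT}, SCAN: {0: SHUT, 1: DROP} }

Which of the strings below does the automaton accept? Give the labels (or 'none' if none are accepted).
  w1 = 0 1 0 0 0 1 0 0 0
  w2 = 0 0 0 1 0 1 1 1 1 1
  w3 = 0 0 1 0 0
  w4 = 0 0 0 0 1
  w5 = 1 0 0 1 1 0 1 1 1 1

w1: Trace: DROP -0-> SHUT -1-> INIT -0-> SHUT -0-> SCAN -0-> SHUT -1-> INIT -0-> SHUT -0-> SCAN -0-> SHUT  → end SHUT, accepted
w2: Trace: DROP -0-> SHUT -0-> SCAN -0-> SHUT -1-> INIT -0-> SHUT -1-> INIT -1-> SCAN -1-> DROP -1-> INIT -1-> SCAN  → end SCAN, rejected
w3: Trace: DROP -0-> SHUT -0-> SCAN -1-> DROP -0-> SHUT -0-> SCAN  → end SCAN, rejected
w4: Trace: DROP -0-> SHUT -0-> SCAN -0-> SHUT -0-> SCAN -1-> DROP  → end DROP, rejected
w5: Trace: DROP -1-> INIT -0-> SHUT -0-> SCAN -1-> DROP -1-> INIT -0-> SHUT -1-> INIT -1-> SCAN -1-> DROP -1-> INIT  → end INIT, accepted

w1, w5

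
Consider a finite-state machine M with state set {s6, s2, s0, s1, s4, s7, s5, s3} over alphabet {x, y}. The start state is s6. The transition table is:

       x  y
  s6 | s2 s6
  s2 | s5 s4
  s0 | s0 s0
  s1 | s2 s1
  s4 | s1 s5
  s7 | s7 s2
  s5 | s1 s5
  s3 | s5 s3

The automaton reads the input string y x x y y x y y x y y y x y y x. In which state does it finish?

s2

start at s6
read 'y': s6 → s6
read 'x': s6 → s2
read 'x': s2 → s5
read 'y': s5 → s5
read 'y': s5 → s5
read 'x': s5 → s1
read 'y': s1 → s1
read 'y': s1 → s1
read 'x': s1 → s2
read 'y': s2 → s4
read 'y': s4 → s5
read 'y': s5 → s5
read 'x': s5 → s1
read 'y': s1 → s1
read 'y': s1 → s1
read 'x': s1 → s2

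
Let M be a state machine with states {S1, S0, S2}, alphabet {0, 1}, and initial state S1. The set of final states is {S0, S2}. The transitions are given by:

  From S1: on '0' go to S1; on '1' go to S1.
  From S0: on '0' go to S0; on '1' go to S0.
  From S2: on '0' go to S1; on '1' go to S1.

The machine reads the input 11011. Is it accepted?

S1 → S1 → S1 → S1 → S1 → S1
End state S1 is not accepting.

No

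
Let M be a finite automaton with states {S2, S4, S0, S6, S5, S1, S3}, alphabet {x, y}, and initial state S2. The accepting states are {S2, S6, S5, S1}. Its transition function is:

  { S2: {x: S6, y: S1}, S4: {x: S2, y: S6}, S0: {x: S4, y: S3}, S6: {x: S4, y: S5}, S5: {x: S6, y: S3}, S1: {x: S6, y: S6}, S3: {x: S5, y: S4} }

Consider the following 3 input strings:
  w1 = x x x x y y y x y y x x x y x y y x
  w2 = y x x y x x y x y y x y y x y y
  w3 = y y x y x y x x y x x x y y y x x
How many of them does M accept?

w1: Trace: S2 -x-> S6 -x-> S4 -x-> S2 -x-> S6 -y-> S5 -y-> S3 -y-> S4 -x-> S2 -y-> S1 -y-> S6 -x-> S4 -x-> S2 -x-> S6 -y-> S5 -x-> S6 -y-> S5 -y-> S3 -x-> S5  → end S5, accepted
w2: Trace: S2 -y-> S1 -x-> S6 -x-> S4 -y-> S6 -x-> S4 -x-> S2 -y-> S1 -x-> S6 -y-> S5 -y-> S3 -x-> S5 -y-> S3 -y-> S4 -x-> S2 -y-> S1 -y-> S6  → end S6, accepted
w3: Trace: S2 -y-> S1 -y-> S6 -x-> S4 -y-> S6 -x-> S4 -y-> S6 -x-> S4 -x-> S2 -y-> S1 -x-> S6 -x-> S4 -x-> S2 -y-> S1 -y-> S6 -y-> S5 -x-> S6 -x-> S4  → end S4, rejected

2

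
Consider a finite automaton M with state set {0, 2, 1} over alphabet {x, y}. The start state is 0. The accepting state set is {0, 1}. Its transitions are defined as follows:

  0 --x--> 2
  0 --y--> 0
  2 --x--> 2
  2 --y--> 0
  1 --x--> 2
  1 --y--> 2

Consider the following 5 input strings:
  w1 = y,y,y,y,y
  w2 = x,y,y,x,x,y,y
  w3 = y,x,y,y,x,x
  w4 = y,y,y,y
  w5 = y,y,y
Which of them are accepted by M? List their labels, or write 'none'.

w1, w2, w4, w5

w1: 0 → 0 → 0 → 0 → 0 → 0  → end 0, accepted
w2: 0 → 2 → 0 → 0 → 2 → 2 → 0 → 0  → end 0, accepted
w3: 0 → 0 → 2 → 0 → 0 → 2 → 2  → end 2, rejected
w4: 0 → 0 → 0 → 0 → 0  → end 0, accepted
w5: 0 → 0 → 0 → 0  → end 0, accepted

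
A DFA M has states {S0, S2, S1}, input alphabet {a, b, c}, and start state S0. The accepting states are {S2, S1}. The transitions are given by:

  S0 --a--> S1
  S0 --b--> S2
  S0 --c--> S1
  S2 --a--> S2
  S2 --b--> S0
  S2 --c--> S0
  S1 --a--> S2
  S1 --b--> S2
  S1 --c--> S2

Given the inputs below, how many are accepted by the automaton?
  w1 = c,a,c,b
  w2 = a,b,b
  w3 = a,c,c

1

w1: S0 → S1 → S2 → S0 → S2  → end S2, accepted
w2: S0 → S1 → S2 → S0  → end S0, rejected
w3: S0 → S1 → S2 → S0  → end S0, rejected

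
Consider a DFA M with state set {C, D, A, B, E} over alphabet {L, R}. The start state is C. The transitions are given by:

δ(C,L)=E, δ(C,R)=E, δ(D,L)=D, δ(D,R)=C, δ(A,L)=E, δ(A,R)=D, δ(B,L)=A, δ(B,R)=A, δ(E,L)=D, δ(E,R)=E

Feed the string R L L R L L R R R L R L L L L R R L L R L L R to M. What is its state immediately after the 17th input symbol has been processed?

C → E → D → D → C → E → D → C → E → E → D → C → E → D → D → D → C → E
After 17 symbols: E.

E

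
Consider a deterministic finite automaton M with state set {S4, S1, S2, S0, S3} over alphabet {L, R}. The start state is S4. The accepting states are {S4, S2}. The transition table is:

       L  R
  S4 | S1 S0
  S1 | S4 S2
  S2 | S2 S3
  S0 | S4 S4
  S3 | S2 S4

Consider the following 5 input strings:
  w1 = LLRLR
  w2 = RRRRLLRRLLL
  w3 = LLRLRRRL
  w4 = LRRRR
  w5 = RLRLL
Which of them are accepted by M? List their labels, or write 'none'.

w1: Trace: S4 -L-> S1 -L-> S4 -R-> S0 -L-> S4 -R-> S0  → end S0, rejected
w2: Trace: S4 -R-> S0 -R-> S4 -R-> S0 -R-> S4 -L-> S1 -L-> S4 -R-> S0 -R-> S4 -L-> S1 -L-> S4 -L-> S1  → end S1, rejected
w3: Trace: S4 -L-> S1 -L-> S4 -R-> S0 -L-> S4 -R-> S0 -R-> S4 -R-> S0 -L-> S4  → end S4, accepted
w4: Trace: S4 -L-> S1 -R-> S2 -R-> S3 -R-> S4 -R-> S0  → end S0, rejected
w5: Trace: S4 -R-> S0 -L-> S4 -R-> S0 -L-> S4 -L-> S1  → end S1, rejected

w3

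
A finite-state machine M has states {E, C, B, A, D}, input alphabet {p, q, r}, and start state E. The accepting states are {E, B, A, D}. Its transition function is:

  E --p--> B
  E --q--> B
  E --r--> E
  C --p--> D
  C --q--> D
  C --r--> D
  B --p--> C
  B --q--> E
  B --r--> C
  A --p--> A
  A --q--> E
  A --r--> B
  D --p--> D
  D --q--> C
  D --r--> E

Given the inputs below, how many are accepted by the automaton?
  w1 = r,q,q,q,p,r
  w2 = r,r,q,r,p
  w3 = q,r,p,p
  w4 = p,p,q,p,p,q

3

w1: E → E → B → E → B → C → D  → end D, accepted
w2: E → E → E → B → C → D  → end D, accepted
w3: E → B → C → D → D  → end D, accepted
w4: E → B → C → D → D → D → C  → end C, rejected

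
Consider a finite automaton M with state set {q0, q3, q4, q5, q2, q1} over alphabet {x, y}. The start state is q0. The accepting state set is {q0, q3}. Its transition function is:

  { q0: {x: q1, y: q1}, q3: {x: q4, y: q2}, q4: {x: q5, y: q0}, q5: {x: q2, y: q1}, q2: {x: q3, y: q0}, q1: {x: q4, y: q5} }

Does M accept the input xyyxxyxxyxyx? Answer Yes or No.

start at q0
read 'x': q0 → q1
read 'y': q1 → q5
read 'y': q5 → q1
read 'x': q1 → q4
read 'x': q4 → q5
read 'y': q5 → q1
read 'x': q1 → q4
read 'x': q4 → q5
read 'y': q5 → q1
read 'x': q1 → q4
read 'y': q4 → q0
read 'x': q0 → q1
End state q1 is not accepting.

No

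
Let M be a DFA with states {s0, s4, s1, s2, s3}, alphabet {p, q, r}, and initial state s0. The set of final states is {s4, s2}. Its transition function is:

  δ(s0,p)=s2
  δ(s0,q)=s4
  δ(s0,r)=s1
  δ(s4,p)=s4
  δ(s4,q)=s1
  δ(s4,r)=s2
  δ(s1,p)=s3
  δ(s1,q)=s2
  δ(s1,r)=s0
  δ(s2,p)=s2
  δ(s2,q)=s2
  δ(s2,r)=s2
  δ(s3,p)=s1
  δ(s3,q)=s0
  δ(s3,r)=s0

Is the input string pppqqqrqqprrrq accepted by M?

Yes

Trace: s0 -p-> s2 -p-> s2 -p-> s2 -q-> s2 -q-> s2 -q-> s2 -r-> s2 -q-> s2 -q-> s2 -p-> s2 -r-> s2 -r-> s2 -r-> s2 -q-> s2
End state s2 is accepting.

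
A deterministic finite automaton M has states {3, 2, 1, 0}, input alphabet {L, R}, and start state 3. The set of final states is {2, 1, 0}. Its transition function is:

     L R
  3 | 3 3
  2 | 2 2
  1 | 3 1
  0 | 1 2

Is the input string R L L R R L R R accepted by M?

No

Trace: 3 -R-> 3 -L-> 3 -L-> 3 -R-> 3 -R-> 3 -L-> 3 -R-> 3 -R-> 3
End state 3 is not accepting.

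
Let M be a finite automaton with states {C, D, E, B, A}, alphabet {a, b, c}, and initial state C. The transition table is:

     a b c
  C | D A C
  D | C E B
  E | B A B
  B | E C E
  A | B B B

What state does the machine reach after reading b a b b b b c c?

Trace: C -b-> A -a-> B -b-> C -b-> A -b-> B -b-> C -c-> C -c-> C

C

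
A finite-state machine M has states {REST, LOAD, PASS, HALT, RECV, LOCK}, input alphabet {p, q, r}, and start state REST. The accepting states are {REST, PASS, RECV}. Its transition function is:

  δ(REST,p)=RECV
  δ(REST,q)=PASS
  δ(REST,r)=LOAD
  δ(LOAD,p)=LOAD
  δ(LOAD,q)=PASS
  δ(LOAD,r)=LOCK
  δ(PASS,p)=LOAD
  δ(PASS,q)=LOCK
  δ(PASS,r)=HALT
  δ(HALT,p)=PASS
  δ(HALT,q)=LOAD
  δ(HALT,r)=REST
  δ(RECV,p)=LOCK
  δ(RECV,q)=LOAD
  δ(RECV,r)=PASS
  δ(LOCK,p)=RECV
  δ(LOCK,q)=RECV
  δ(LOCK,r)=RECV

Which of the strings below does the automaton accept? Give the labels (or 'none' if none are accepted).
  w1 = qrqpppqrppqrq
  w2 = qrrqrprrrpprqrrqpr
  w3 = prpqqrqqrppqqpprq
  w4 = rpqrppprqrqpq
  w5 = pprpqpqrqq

w1:
  start at REST
  read 'q': REST → PASS
  read 'r': PASS → HALT
  read 'q': HALT → LOAD
  read 'p': LOAD → LOAD
  read 'p': LOAD → LOAD
  read 'p': LOAD → LOAD
  read 'q': LOAD → PASS
  read 'r': PASS → HALT
  read 'p': HALT → PASS
  read 'p': PASS → LOAD
  read 'q': LOAD → PASS
  read 'r': PASS → HALT
  read 'q': HALT → LOAD
  end LOAD, rejected
w2:
  start at REST
  read 'q': REST → PASS
  read 'r': PASS → HALT
  read 'r': HALT → REST
  read 'q': REST → PASS
  read 'r': PASS → HALT
  read 'p': HALT → PASS
  read 'r': PASS → HALT
  read 'r': HALT → REST
  read 'r': REST → LOAD
  read 'p': LOAD → LOAD
  read 'p': LOAD → LOAD
  read 'r': LOAD → LOCK
  read 'q': LOCK → RECV
  read 'r': RECV → PASS
  read 'r': PASS → HALT
  read 'q': HALT → LOAD
  read 'p': LOAD → LOAD
  read 'r': LOAD → LOCK
  end LOCK, rejected
w3:
  start at REST
  read 'p': REST → RECV
  read 'r': RECV → PASS
  read 'p': PASS → LOAD
  read 'q': LOAD → PASS
  read 'q': PASS → LOCK
  read 'r': LOCK → RECV
  read 'q': RECV → LOAD
  read 'q': LOAD → PASS
  read 'r': PASS → HALT
  read 'p': HALT → PASS
  read 'p': PASS → LOAD
  read 'q': LOAD → PASS
  read 'q': PASS → LOCK
  read 'p': LOCK → RECV
  read 'p': RECV → LOCK
  read 'r': LOCK → RECV
  read 'q': RECV → LOAD
  end LOAD, rejected
w4:
  start at REST
  read 'r': REST → LOAD
  read 'p': LOAD → LOAD
  read 'q': LOAD → PASS
  read 'r': PASS → HALT
  read 'p': HALT → PASS
  read 'p': PASS → LOAD
  read 'p': LOAD → LOAD
  read 'r': LOAD → LOCK
  read 'q': LOCK → RECV
  read 'r': RECV → PASS
  read 'q': PASS → LOCK
  read 'p': LOCK → RECV
  read 'q': RECV → LOAD
  end LOAD, rejected
w5:
  start at REST
  read 'p': REST → RECV
  read 'p': RECV → LOCK
  read 'r': LOCK → RECV
  read 'p': RECV → LOCK
  read 'q': LOCK → RECV
  read 'p': RECV → LOCK
  read 'q': LOCK → RECV
  read 'r': RECV → PASS
  read 'q': PASS → LOCK
  read 'q': LOCK → RECV
  end RECV, accepted

w5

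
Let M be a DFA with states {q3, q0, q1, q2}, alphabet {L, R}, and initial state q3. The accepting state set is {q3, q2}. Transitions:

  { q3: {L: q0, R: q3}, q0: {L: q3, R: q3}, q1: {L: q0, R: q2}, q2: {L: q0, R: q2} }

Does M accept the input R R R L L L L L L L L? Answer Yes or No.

Yes

q3 → q3 → q3 → q3 → q0 → q3 → q0 → q3 → q0 → q3 → q0 → q3
End state q3 is accepting.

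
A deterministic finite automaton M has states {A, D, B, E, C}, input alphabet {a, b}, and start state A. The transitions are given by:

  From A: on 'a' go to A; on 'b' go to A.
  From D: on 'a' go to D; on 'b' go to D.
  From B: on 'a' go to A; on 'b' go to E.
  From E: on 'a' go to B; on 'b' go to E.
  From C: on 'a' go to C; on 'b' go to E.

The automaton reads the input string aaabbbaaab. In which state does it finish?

A

start at A
read 'a': A → A
read 'a': A → A
read 'a': A → A
read 'b': A → A
read 'b': A → A
read 'b': A → A
read 'a': A → A
read 'a': A → A
read 'a': A → A
read 'b': A → A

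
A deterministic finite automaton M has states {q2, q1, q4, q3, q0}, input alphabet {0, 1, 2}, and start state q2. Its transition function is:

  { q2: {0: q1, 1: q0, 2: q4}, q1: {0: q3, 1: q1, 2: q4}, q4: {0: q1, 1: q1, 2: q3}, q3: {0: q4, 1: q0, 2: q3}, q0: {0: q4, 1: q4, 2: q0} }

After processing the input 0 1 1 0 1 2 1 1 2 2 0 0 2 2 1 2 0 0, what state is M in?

Trace: q2 -0-> q1 -1-> q1 -1-> q1 -0-> q3 -1-> q0 -2-> q0 -1-> q4 -1-> q1 -2-> q4 -2-> q3 -0-> q4 -0-> q1 -2-> q4 -2-> q3 -1-> q0 -2-> q0 -0-> q4 -0-> q1

q1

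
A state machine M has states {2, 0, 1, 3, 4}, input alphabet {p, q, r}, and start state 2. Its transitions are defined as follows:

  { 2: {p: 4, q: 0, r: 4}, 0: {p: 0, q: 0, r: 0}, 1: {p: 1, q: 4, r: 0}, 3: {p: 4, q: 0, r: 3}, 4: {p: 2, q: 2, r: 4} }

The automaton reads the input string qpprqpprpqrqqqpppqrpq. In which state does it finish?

2 → 0 → 0 → 0 → 0 → 0 → 0 → 0 → 0 → 0 → 0 → 0 → 0 → 0 → 0 → 0 → 0 → 0 → 0 → 0 → 0 → 0

0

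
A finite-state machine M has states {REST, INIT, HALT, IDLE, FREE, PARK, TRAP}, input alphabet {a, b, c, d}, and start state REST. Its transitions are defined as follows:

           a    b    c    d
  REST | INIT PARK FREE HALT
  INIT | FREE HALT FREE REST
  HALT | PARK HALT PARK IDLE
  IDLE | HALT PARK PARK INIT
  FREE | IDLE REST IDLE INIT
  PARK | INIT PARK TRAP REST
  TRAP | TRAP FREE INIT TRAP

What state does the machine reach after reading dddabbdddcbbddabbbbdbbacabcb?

start at REST
read 'd': REST → HALT
read 'd': HALT → IDLE
read 'd': IDLE → INIT
read 'a': INIT → FREE
read 'b': FREE → REST
read 'b': REST → PARK
read 'd': PARK → REST
read 'd': REST → HALT
read 'd': HALT → IDLE
read 'c': IDLE → PARK
read 'b': PARK → PARK
read 'b': PARK → PARK
read 'd': PARK → REST
read 'd': REST → HALT
read 'a': HALT → PARK
read 'b': PARK → PARK
read 'b': PARK → PARK
read 'b': PARK → PARK
read 'b': PARK → PARK
read 'd': PARK → REST
read 'b': REST → PARK
read 'b': PARK → PARK
read 'a': PARK → INIT
read 'c': INIT → FREE
read 'a': FREE → IDLE
read 'b': IDLE → PARK
read 'c': PARK → TRAP
read 'b': TRAP → FREE

FREE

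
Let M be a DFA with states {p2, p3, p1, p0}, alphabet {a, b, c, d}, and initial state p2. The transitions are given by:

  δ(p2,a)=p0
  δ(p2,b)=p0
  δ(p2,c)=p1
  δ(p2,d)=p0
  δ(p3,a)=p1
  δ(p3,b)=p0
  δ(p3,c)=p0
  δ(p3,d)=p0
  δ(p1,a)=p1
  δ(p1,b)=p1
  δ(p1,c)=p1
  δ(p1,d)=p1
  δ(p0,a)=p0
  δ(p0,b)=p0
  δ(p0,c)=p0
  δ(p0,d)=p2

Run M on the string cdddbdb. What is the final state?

p1

p2 → p1 → p1 → p1 → p1 → p1 → p1 → p1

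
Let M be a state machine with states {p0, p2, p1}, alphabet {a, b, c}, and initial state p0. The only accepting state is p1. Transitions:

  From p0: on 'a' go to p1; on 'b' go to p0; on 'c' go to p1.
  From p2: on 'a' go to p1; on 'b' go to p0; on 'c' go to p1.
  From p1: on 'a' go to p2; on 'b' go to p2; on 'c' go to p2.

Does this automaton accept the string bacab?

Trace: p0 -b-> p0 -a-> p1 -c-> p2 -a-> p1 -b-> p2
End state p2 is not accepting.

No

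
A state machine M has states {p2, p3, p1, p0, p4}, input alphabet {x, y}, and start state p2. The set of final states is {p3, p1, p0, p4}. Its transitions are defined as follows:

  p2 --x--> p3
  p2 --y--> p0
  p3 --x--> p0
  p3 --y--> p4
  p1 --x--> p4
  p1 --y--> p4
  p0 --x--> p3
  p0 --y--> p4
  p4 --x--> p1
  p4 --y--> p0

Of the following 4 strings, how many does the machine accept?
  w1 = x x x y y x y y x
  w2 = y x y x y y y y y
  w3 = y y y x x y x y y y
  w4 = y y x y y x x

4

w1: p2 → p3 → p0 → p3 → p4 → p0 → p3 → p4 → p0 → p3  → end p3, accepted
w2: p2 → p0 → p3 → p4 → p1 → p4 → p0 → p4 → p0 → p4  → end p4, accepted
w3: p2 → p0 → p4 → p0 → p3 → p0 → p4 → p1 → p4 → p0 → p4  → end p4, accepted
w4: p2 → p0 → p4 → p1 → p4 → p0 → p3 → p0  → end p0, accepted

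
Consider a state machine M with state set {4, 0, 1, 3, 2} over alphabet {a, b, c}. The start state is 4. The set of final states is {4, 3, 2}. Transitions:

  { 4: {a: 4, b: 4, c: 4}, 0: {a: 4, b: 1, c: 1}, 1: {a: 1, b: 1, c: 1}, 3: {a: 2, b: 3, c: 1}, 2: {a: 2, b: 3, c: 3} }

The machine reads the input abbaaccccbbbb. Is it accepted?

start at 4
read 'a': 4 → 4
read 'b': 4 → 4
read 'b': 4 → 4
read 'a': 4 → 4
read 'a': 4 → 4
read 'c': 4 → 4
read 'c': 4 → 4
read 'c': 4 → 4
read 'c': 4 → 4
read 'b': 4 → 4
read 'b': 4 → 4
read 'b': 4 → 4
read 'b': 4 → 4
End state 4 is accepting.

Yes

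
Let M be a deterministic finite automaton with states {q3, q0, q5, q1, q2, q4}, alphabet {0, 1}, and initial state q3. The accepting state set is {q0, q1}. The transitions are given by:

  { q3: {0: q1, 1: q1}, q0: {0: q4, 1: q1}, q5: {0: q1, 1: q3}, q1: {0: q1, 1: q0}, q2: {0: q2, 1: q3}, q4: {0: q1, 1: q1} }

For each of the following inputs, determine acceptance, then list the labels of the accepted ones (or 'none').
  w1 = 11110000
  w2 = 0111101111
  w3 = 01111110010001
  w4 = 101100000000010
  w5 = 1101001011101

w1:
  start at q3
  read '1': q3 → q1
  read '1': q1 → q0
  read '1': q0 → q1
  read '1': q1 → q0
  read '0': q0 → q4
  read '0': q4 → q1
  read '0': q1 → q1
  read '0': q1 → q1
  end q1, accepted
w2:
  start at q3
  read '0': q3 → q1
  read '1': q1 → q0
  read '1': q0 → q1
  read '1': q1 → q0
  read '1': q0 → q1
  read '0': q1 → q1
  read '1': q1 → q0
  read '1': q0 → q1
  read '1': q1 → q0
  read '1': q0 → q1
  end q1, accepted
w3:
  start at q3
  read '0': q3 → q1
  read '1': q1 → q0
  read '1': q0 → q1
  read '1': q1 → q0
  read '1': q0 → q1
  read '1': q1 → q0
  read '1': q0 → q1
  read '0': q1 → q1
  read '0': q1 → q1
  read '1': q1 → q0
  read '0': q0 → q4
  read '0': q4 → q1
  read '0': q1 → q1
  read '1': q1 → q0
  end q0, accepted
w4:
  start at q3
  read '1': q3 → q1
  read '0': q1 → q1
  read '1': q1 → q0
  read '1': q0 → q1
  read '0': q1 → q1
  read '0': q1 → q1
  read '0': q1 → q1
  read '0': q1 → q1
  read '0': q1 → q1
  read '0': q1 → q1
  read '0': q1 → q1
  read '0': q1 → q1
  read '0': q1 → q1
  read '1': q1 → q0
  read '0': q0 → q4
  end q4, rejected
w5:
  start at q3
  read '1': q3 → q1
  read '1': q1 → q0
  read '0': q0 → q4
  read '1': q4 → q1
  read '0': q1 → q1
  read '0': q1 → q1
  read '1': q1 → q0
  read '0': q0 → q4
  read '1': q4 → q1
  read '1': q1 → q0
  read '1': q0 → q1
  read '0': q1 → q1
  read '1': q1 → q0
  end q0, accepted

w1, w2, w3, w5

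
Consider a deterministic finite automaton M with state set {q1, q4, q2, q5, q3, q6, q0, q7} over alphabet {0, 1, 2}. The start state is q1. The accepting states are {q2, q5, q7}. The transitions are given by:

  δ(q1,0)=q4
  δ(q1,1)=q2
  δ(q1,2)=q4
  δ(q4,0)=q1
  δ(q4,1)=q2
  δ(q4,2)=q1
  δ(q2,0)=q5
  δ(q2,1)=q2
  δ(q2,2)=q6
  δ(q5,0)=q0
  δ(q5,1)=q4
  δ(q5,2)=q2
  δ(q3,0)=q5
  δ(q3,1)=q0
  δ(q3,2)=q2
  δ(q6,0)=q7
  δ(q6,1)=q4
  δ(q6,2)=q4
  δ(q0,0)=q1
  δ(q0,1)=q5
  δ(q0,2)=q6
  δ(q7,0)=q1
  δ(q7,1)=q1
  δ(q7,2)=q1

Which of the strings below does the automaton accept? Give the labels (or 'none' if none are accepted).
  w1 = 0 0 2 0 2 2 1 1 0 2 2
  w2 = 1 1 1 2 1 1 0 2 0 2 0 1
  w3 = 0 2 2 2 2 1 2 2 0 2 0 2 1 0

w1: q1 → q4 → q1 → q4 → q1 → q4 → q1 → q2 → q2 → q5 → q2 → q6  → end q6, rejected
w2: q1 → q2 → q2 → q2 → q6 → q4 → q2 → q5 → q2 → q5 → q2 → q5 → q4  → end q4, rejected
w3: q1 → q4 → q1 → q4 → q1 → q4 → q2 → q6 → q4 → q1 → q4 → q1 → q4 → q2 → q5  → end q5, accepted

w3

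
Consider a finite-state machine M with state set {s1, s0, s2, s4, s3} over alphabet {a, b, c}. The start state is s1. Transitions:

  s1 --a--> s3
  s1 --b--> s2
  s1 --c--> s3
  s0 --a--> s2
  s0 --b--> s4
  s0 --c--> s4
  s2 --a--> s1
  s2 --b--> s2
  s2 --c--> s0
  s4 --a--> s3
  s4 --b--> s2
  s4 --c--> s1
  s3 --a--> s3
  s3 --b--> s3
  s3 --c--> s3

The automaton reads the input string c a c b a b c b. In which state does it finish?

Trace: s1 -c-> s3 -a-> s3 -c-> s3 -b-> s3 -a-> s3 -b-> s3 -c-> s3 -b-> s3

s3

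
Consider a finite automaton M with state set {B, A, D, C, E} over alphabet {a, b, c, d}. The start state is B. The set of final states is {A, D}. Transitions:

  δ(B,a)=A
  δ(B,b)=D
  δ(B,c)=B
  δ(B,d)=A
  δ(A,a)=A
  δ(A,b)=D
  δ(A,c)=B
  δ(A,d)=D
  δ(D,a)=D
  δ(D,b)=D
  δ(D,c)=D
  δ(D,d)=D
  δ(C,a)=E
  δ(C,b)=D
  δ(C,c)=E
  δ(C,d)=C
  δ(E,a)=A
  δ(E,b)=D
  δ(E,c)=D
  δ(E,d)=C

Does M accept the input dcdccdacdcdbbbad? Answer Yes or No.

Trace: B -d-> A -c-> B -d-> A -c-> B -c-> B -d-> A -a-> A -c-> B -d-> A -c-> B -d-> A -b-> D -b-> D -b-> D -a-> D -d-> D
End state D is accepting.

Yes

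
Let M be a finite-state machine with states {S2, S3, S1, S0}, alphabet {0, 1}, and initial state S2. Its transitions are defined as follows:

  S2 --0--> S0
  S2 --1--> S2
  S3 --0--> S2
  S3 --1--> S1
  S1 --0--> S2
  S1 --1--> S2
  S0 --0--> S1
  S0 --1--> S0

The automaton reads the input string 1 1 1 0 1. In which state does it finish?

S0

S2 → S2 → S2 → S2 → S0 → S0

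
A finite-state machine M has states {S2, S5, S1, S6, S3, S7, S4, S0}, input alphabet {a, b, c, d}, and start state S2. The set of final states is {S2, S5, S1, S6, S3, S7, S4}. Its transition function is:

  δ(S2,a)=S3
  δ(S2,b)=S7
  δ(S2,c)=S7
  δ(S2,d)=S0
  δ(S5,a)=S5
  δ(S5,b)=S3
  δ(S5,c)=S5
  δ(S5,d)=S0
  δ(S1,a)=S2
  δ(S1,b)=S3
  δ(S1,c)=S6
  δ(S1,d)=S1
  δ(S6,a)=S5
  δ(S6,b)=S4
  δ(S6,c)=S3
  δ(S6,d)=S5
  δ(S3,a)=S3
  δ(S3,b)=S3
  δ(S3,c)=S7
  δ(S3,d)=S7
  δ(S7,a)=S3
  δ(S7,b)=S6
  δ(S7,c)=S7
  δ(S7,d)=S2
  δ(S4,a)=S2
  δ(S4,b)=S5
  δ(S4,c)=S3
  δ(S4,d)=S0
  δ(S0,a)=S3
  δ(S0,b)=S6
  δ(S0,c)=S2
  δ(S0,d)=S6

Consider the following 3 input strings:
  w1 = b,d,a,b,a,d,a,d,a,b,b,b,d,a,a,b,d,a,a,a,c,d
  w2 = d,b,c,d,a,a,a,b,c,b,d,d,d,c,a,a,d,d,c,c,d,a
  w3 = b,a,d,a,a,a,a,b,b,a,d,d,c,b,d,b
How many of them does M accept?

3

w1: Trace: S2 -b-> S7 -d-> S2 -a-> S3 -b-> S3 -a-> S3 -d-> S7 -a-> S3 -d-> S7 -a-> S3 -b-> S3 -b-> S3 -b-> S3 -d-> S7 -a-> S3 -a-> S3 -b-> S3 -d-> S7 -a-> S3 -a-> S3 -a-> S3 -c-> S7 -d-> S2  → end S2, accepted
w2: Trace: S2 -d-> S0 -b-> S6 -c-> S3 -d-> S7 -a-> S3 -a-> S3 -a-> S3 -b-> S3 -c-> S7 -b-> S6 -d-> S5 -d-> S0 -d-> S6 -c-> S3 -a-> S3 -a-> S3 -d-> S7 -d-> S2 -c-> S7 -c-> S7 -d-> S2 -a-> S3  → end S3, accepted
w3: Trace: S2 -b-> S7 -a-> S3 -d-> S7 -a-> S3 -a-> S3 -a-> S3 -a-> S3 -b-> S3 -b-> S3 -a-> S3 -d-> S7 -d-> S2 -c-> S7 -b-> S6 -d-> S5 -b-> S3  → end S3, accepted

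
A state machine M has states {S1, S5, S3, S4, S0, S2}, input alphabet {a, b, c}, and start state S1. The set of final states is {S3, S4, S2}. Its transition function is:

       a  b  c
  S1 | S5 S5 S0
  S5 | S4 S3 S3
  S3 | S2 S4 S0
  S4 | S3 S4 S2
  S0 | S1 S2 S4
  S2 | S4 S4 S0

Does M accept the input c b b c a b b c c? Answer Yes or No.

No

S1 → S0 → S2 → S4 → S2 → S4 → S4 → S4 → S2 → S0
End state S0 is not accepting.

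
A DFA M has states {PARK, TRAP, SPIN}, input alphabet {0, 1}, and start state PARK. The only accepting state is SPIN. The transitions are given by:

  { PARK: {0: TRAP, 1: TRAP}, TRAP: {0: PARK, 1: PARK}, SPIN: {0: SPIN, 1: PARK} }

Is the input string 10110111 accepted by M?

No

PARK → TRAP → PARK → TRAP → PARK → TRAP → PARK → TRAP → PARK
End state PARK is not accepting.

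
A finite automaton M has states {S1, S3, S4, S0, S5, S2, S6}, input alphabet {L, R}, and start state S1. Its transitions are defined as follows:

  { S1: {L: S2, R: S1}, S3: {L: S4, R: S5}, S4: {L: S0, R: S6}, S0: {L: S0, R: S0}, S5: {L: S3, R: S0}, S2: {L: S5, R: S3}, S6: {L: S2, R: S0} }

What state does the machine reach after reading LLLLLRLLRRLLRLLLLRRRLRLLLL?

Trace: S1 -L-> S2 -L-> S5 -L-> S3 -L-> S4 -L-> S0 -R-> S0 -L-> S0 -L-> S0 -R-> S0 -R-> S0 -L-> S0 -L-> S0 -R-> S0 -L-> S0 -L-> S0 -L-> S0 -L-> S0 -R-> S0 -R-> S0 -R-> S0 -L-> S0 -R-> S0 -L-> S0 -L-> S0 -L-> S0 -L-> S0

S0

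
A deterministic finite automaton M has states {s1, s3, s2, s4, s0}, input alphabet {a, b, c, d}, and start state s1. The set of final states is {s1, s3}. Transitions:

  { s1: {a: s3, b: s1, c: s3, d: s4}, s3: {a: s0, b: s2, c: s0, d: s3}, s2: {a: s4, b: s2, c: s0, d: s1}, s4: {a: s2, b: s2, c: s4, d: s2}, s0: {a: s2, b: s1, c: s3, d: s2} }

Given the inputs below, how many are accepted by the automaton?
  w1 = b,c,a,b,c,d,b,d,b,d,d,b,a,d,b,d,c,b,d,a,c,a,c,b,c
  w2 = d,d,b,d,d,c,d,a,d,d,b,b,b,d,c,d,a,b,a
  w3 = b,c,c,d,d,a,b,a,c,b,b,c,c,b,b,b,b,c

1

w1: s1 → s1 → s3 → s0 → s1 → s3 → s3 → s2 → s1 → s1 → s4 → s2 → s2 → s4 → s2 → s2 → s1 → s3 → s2 → s1 → s3 → s0 → s2 → s0 → s1 → s3  → end s3, accepted
w2: s1 → s4 → s2 → s2 → s1 → s4 → s4 → s2 → s4 → s2 → s1 → s1 → s1 → s1 → s4 → s4 → s2 → s4 → s2 → s4  → end s4, rejected
w3: s1 → s1 → s3 → s0 → s2 → s1 → s3 → s2 → s4 → s4 → s2 → s2 → s0 → s3 → s2 → s2 → s2 → s2 → s0  → end s0, rejected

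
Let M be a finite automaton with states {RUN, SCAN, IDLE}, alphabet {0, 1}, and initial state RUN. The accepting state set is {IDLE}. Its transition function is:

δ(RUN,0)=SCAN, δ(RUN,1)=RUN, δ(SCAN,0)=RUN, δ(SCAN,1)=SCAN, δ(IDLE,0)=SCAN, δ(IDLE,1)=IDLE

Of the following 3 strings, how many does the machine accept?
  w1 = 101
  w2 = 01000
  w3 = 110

0

w1: Trace: RUN -1-> RUN -0-> SCAN -1-> SCAN  → end SCAN, rejected
w2: Trace: RUN -0-> SCAN -1-> SCAN -0-> RUN -0-> SCAN -0-> RUN  → end RUN, rejected
w3: Trace: RUN -1-> RUN -1-> RUN -0-> SCAN  → end SCAN, rejected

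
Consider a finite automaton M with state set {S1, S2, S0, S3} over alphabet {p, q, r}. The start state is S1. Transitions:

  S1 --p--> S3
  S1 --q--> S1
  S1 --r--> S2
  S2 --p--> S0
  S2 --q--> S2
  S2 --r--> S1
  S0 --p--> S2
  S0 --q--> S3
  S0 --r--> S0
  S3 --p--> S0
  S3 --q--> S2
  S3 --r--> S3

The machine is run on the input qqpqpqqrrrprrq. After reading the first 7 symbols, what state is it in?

S2

S1 → S1 → S1 → S3 → S2 → S0 → S3 → S2
After 7 symbols: S2.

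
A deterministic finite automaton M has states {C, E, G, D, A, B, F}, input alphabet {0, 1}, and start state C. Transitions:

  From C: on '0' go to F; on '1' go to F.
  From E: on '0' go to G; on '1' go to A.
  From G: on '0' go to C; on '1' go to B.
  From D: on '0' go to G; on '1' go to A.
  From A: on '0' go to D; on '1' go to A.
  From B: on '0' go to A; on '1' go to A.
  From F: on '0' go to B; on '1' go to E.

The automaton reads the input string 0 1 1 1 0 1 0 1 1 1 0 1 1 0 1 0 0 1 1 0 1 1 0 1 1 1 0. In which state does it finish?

D

C → F → E → A → A → D → A → D → A → A → A → D → A → A → D → A → D → G → B → A → D → A → A → D → A → A → A → D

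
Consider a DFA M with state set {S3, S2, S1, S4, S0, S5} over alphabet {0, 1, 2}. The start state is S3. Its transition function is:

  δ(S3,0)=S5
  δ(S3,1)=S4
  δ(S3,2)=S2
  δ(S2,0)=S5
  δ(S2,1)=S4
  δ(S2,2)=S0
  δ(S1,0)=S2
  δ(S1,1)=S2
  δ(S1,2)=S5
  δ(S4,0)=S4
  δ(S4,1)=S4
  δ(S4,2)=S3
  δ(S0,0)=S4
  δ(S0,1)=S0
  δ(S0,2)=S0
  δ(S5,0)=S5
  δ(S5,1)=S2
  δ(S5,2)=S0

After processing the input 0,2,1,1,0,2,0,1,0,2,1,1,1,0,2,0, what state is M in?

Trace: S3 -0-> S5 -2-> S0 -1-> S0 -1-> S0 -0-> S4 -2-> S3 -0-> S5 -1-> S2 -0-> S5 -2-> S0 -1-> S0 -1-> S0 -1-> S0 -0-> S4 -2-> S3 -0-> S5

S5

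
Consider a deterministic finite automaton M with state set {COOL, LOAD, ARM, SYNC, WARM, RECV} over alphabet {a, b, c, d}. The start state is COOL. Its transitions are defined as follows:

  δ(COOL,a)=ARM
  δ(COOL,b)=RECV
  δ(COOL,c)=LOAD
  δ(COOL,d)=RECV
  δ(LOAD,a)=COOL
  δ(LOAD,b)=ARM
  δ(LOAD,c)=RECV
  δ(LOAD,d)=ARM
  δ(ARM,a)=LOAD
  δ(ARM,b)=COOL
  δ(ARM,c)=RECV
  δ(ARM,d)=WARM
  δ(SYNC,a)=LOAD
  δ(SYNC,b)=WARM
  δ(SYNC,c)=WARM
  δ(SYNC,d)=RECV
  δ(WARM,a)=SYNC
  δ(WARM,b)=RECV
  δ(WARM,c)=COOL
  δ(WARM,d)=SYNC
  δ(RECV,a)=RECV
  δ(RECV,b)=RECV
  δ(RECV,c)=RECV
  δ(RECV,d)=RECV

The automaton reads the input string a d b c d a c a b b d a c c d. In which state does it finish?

COOL → ARM → WARM → RECV → RECV → RECV → RECV → RECV → RECV → RECV → RECV → RECV → RECV → RECV → RECV → RECV

RECV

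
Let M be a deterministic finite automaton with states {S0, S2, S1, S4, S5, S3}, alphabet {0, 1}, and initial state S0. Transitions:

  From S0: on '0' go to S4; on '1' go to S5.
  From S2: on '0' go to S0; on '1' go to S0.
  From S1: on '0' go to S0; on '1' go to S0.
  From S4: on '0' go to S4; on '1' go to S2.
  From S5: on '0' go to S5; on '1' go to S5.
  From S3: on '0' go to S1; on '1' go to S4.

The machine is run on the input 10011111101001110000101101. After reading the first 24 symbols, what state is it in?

S5

Trace: S0 -1-> S5 -0-> S5 -0-> S5 -1-> S5 -1-> S5 -1-> S5 -1-> S5 -1-> S5 -1-> S5 -0-> S5 -1-> S5 -0-> S5 -0-> S5 -1-> S5 -1-> S5 -1-> S5 -0-> S5 -0-> S5 -0-> S5 -0-> S5 -1-> S5 -0-> S5 -1-> S5 -1-> S5
After 24 symbols: S5.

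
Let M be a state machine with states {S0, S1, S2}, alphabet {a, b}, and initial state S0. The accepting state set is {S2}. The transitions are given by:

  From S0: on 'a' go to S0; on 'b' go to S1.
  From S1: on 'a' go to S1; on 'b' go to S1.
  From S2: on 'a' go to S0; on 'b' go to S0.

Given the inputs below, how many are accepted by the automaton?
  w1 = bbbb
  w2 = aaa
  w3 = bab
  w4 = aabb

0

w1:
  start at S0
  read 'b': S0 → S1
  read 'b': S1 → S1
  read 'b': S1 → S1
  read 'b': S1 → S1
  end S1, rejected
w2:
  start at S0
  read 'a': S0 → S0
  read 'a': S0 → S0
  read 'a': S0 → S0
  end S0, rejected
w3:
  start at S0
  read 'b': S0 → S1
  read 'a': S1 → S1
  read 'b': S1 → S1
  end S1, rejected
w4:
  start at S0
  read 'a': S0 → S0
  read 'a': S0 → S0
  read 'b': S0 → S1
  read 'b': S1 → S1
  end S1, rejected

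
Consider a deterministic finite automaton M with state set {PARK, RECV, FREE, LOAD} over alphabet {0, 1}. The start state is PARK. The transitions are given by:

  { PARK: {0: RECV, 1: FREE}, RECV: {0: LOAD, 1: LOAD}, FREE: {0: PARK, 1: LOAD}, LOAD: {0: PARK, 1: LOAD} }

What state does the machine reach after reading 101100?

PARK → FREE → PARK → FREE → LOAD → PARK → RECV

RECV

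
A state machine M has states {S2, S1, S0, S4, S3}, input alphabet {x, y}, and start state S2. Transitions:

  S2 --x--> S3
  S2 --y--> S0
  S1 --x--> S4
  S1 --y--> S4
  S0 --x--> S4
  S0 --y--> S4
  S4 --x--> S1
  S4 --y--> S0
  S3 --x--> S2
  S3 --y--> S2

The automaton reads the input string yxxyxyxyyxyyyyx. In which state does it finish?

S2 → S0 → S4 → S1 → S4 → S1 → S4 → S1 → S4 → S0 → S4 → S0 → S4 → S0 → S4 → S1

S1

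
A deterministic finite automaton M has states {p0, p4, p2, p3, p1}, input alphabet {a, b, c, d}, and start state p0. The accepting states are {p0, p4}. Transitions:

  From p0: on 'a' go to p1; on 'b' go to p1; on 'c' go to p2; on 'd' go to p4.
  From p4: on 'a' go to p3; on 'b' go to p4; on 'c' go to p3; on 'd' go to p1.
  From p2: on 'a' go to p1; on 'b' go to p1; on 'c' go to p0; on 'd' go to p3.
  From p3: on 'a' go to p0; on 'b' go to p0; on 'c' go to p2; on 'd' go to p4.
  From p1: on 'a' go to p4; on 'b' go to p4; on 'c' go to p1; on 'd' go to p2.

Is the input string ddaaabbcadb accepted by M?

Yes

Trace: p0 -d-> p4 -d-> p1 -a-> p4 -a-> p3 -a-> p0 -b-> p1 -b-> p4 -c-> p3 -a-> p0 -d-> p4 -b-> p4
End state p4 is accepting.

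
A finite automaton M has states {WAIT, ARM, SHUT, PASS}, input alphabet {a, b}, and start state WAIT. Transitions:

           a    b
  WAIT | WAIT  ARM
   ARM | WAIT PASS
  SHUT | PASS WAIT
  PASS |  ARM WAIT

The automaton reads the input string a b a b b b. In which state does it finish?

start at WAIT
read 'a': WAIT → WAIT
read 'b': WAIT → ARM
read 'a': ARM → WAIT
read 'b': WAIT → ARM
read 'b': ARM → PASS
read 'b': PASS → WAIT

WAIT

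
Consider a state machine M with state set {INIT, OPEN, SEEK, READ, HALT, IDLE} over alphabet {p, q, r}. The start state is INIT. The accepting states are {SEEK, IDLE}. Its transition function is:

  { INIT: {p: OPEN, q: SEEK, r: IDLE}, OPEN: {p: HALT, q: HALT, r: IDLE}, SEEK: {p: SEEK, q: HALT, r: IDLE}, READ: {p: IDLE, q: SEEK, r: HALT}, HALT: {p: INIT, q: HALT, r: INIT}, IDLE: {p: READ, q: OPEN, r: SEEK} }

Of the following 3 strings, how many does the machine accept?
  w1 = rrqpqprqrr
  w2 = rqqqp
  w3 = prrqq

w1:
  start at INIT
  read 'r': INIT → IDLE
  read 'r': IDLE → SEEK
  read 'q': SEEK → HALT
  read 'p': HALT → INIT
  read 'q': INIT → SEEK
  read 'p': SEEK → SEEK
  read 'r': SEEK → IDLE
  read 'q': IDLE → OPEN
  read 'r': OPEN → IDLE
  read 'r': IDLE → SEEK
  end SEEK, accepted
w2:
  start at INIT
  read 'r': INIT → IDLE
  read 'q': IDLE → OPEN
  read 'q': OPEN → HALT
  read 'q': HALT → HALT
  read 'p': HALT → INIT
  end INIT, rejected
w3:
  start at INIT
  read 'p': INIT → OPEN
  read 'r': OPEN → IDLE
  read 'r': IDLE → SEEK
  read 'q': SEEK → HALT
  read 'q': HALT → HALT
  end HALT, rejected

1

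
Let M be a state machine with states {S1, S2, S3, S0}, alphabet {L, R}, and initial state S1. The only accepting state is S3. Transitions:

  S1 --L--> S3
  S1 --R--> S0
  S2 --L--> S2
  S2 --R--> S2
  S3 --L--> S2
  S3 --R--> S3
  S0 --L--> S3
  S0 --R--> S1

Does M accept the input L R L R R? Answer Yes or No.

No

start at S1
read 'L': S1 → S3
read 'R': S3 → S3
read 'L': S3 → S2
read 'R': S2 → S2
read 'R': S2 → S2
End state S2 is not accepting.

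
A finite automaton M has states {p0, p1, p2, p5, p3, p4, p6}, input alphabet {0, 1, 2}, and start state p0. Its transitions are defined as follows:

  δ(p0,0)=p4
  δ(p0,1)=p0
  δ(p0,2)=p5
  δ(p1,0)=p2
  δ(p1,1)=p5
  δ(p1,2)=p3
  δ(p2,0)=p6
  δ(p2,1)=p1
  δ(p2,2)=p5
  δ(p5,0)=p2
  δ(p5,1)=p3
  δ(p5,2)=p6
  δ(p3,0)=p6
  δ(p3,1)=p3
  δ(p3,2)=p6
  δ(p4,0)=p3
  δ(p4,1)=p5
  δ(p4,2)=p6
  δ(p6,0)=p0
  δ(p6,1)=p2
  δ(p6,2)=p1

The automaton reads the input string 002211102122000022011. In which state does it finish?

p5

Trace: p0 -0-> p4 -0-> p3 -2-> p6 -2-> p1 -1-> p5 -1-> p3 -1-> p3 -0-> p6 -2-> p1 -1-> p5 -2-> p6 -2-> p1 -0-> p2 -0-> p6 -0-> p0 -0-> p4 -2-> p6 -2-> p1 -0-> p2 -1-> p1 -1-> p5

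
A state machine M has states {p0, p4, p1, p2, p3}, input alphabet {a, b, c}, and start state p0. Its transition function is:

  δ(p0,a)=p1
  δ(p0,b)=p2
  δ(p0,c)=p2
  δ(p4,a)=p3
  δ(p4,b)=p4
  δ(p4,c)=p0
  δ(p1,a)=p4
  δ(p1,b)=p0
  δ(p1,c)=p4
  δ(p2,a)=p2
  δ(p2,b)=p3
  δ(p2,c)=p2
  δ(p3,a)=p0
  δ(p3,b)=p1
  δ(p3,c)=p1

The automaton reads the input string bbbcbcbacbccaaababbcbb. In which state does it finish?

Trace: p0 -b-> p2 -b-> p3 -b-> p1 -c-> p4 -b-> p4 -c-> p0 -b-> p2 -a-> p2 -c-> p2 -b-> p3 -c-> p1 -c-> p4 -a-> p3 -a-> p0 -a-> p1 -b-> p0 -a-> p1 -b-> p0 -b-> p2 -c-> p2 -b-> p3 -b-> p1

p1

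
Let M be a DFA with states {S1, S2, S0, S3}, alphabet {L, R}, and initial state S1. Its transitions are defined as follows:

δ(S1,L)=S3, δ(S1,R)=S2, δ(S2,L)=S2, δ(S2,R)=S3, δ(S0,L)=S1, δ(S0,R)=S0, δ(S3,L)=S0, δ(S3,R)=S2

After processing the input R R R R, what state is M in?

S1 → S2 → S3 → S2 → S3

S3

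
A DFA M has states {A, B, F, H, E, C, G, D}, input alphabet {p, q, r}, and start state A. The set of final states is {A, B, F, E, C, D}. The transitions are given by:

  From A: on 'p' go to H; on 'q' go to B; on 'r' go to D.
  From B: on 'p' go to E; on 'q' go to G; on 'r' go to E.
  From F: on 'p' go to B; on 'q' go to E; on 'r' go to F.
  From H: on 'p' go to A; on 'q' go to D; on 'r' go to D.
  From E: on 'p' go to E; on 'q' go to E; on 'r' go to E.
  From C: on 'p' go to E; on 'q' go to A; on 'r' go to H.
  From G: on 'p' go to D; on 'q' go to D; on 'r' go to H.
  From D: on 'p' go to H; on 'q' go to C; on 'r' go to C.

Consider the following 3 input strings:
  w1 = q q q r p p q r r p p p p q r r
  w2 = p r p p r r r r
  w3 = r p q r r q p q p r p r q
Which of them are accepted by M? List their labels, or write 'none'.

w1, w2, w3

w1: Trace: A -q-> B -q-> G -q-> D -r-> C -p-> E -p-> E -q-> E -r-> E -r-> E -p-> E -p-> E -p-> E -p-> E -q-> E -r-> E -r-> E  → end E, accepted
w2: Trace: A -p-> H -r-> D -p-> H -p-> A -r-> D -r-> C -r-> H -r-> D  → end D, accepted
w3: Trace: A -r-> D -p-> H -q-> D -r-> C -r-> H -q-> D -p-> H -q-> D -p-> H -r-> D -p-> H -r-> D -q-> C  → end C, accepted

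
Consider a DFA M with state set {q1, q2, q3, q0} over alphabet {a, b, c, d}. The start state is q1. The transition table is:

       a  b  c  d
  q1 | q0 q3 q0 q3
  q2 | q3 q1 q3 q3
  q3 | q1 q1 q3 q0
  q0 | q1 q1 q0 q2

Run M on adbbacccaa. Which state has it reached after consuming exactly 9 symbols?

Trace: q1 -a-> q0 -d-> q2 -b-> q1 -b-> q3 -a-> q1 -c-> q0 -c-> q0 -c-> q0 -a-> q1
After 9 symbols: q1.

q1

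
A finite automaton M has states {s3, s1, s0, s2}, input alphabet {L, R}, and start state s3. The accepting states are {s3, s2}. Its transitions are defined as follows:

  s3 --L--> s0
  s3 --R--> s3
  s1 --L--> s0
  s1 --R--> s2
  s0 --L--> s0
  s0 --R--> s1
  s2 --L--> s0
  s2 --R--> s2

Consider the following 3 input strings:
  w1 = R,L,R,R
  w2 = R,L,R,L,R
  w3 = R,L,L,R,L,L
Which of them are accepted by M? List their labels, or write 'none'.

w1

w1:
  start at s3
  read 'R': s3 → s3
  read 'L': s3 → s0
  read 'R': s0 → s1
  read 'R': s1 → s2
  end s2, accepted
w2:
  start at s3
  read 'R': s3 → s3
  read 'L': s3 → s0
  read 'R': s0 → s1
  read 'L': s1 → s0
  read 'R': s0 → s1
  end s1, rejected
w3:
  start at s3
  read 'R': s3 → s3
  read 'L': s3 → s0
  read 'L': s0 → s0
  read 'R': s0 → s1
  read 'L': s1 → s0
  read 'L': s0 → s0
  end s0, rejected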